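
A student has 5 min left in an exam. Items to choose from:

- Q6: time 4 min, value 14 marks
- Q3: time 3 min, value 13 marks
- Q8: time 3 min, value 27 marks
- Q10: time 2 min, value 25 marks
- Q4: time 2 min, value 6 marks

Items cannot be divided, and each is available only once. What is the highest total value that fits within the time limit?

This is a 0/1 knapsack; check combinations near the capacity.
- Q8+Q10: time 3+2=5, value 27+25=52
- Q3+Q10: time 3+2=5, value 13+25=38
- Q8+Q4: time 3+2=5, value 27+6=33
- Q10+Q4: time 2+2=4, value 25+6=31
Best: 52 marks.

52 marks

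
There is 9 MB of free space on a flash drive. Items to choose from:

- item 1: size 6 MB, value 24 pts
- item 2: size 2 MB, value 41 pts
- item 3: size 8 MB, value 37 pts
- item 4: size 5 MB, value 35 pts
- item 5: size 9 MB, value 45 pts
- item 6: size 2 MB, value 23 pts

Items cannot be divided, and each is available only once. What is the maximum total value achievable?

99 pts

Check high-value combinations within 9 MB:
- item 2+item 4+item 6: size 2+5+2=9, value 41+35+23=99
- item 2+item 4: size 2+5=7, value 41+35=76
- item 1+item 2: size 6+2=8, value 24+41=65
- item 2+item 6: size 2+2=4, value 41+23=64
- item 4+item 6: size 5+2=7, value 35+23=58
Best: 99 pts.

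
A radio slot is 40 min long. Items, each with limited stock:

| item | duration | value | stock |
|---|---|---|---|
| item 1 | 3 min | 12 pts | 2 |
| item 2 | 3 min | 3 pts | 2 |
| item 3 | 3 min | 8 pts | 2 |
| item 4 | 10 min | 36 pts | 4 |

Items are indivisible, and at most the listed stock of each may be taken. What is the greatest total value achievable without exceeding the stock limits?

144 pts

Top feasible selections:
- 4×item 4: duration 40, value 144
- 2×item 1 + 1×item 3 + 3×item 4: duration 39, value 140
- 1×item 1 + 2×item 3 + 3×item 4: duration 39, value 136
- 2×item 1 + 1×item 2 + 3×item 4: duration 39, value 135
Best: 144 pts.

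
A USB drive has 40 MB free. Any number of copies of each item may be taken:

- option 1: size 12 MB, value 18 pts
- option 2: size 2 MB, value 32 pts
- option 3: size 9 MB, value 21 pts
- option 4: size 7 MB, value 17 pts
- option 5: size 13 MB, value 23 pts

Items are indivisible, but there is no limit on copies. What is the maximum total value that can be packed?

640 pts

Best value-per-unit is option 2 at 32/2, and filling with it alone uses size 20×2=40. No mix of the others beats 20×32 = 640.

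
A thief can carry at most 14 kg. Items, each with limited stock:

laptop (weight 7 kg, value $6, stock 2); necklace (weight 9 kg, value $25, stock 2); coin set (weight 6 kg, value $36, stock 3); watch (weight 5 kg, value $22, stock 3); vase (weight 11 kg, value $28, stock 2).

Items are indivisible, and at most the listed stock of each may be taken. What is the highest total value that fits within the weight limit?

Top feasible selections:
- 2×coin set: weight 12, value 72
- 1×coin set + 1×watch: weight 11, value 58
- 1×necklace + 1×watch: weight 14, value 47
Best: $72.

$72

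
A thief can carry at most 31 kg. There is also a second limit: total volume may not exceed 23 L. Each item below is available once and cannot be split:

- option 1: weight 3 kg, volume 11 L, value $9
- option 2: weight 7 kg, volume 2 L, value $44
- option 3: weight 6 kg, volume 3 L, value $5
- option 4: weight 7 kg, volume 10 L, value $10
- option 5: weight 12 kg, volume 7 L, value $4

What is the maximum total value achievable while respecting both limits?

$63

Feasible sets respecting both limits:
- option 1+option 2+option 4: weight 17, volume 23, value 63
- option 1+option 2+option 3+option 5: weight 28, volume 23, value 62
- option 2+option 3+option 4: weight 20, volume 15, value 59
Best: $63.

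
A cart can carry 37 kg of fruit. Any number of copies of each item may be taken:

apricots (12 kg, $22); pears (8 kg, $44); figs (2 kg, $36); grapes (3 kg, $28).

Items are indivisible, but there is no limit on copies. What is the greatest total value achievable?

$648

Best value-per-unit is figs at 36/2, and filling with it alone uses weight 18×2=36. No mix of the others beats 18×36 = 648.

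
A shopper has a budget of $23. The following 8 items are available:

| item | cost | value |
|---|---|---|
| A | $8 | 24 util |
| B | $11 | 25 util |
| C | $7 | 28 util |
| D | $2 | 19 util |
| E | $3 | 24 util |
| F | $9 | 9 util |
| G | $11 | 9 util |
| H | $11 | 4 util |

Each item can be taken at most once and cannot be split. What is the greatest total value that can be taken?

Check high-value combinations within $23:
- B+C+D+E: cost 11+7+2+3=23, value 25+28+19+24=96
- A+C+D+E: cost 8+7+2+3=20, value 24+28+19+24=95
- C+D+E+F: cost 7+2+3+9=21, value 28+19+24+9=80
- C+D+E+G: cost 7+2+3+11=23, value 28+19+24+9=80
- B+C+E: cost 11+7+3=21, value 25+28+24=77
Best: 96 util.

96 util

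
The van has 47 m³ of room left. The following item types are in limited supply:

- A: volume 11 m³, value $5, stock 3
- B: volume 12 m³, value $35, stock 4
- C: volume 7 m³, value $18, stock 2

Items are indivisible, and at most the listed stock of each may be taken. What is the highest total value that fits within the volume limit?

Best selections within volume 47 and stock limits:
- 3×B + 1×C: volume 43, value 123
- 1×A + 3×B: volume 47, value 110
- 2×B + 2×C: volume 38, value 106
Best: $123.

$123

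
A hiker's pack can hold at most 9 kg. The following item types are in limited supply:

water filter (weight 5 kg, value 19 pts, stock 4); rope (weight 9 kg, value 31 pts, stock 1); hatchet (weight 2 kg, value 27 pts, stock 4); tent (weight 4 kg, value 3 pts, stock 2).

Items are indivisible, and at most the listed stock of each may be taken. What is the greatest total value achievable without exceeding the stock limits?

108 pts

Best selections within weight 9 and stock limits:
- 4×hatchet: weight 8, value 108
- 3×hatchet: weight 6, value 81
Best: 108 pts.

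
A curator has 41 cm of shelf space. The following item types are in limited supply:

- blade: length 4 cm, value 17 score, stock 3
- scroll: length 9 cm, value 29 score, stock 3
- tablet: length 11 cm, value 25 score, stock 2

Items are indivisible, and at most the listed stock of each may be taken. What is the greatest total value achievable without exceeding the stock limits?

138 score

Top feasible selections:
- 3×blade + 3×scroll: length 39, value 138
- 3×blade + 2×scroll + 1×tablet: length 41, value 134
Best: 138 score.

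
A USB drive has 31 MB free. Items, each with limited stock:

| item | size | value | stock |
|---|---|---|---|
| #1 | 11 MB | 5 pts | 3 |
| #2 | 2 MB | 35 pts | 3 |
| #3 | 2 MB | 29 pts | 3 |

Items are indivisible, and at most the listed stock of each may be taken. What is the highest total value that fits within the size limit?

Top feasible selections:
- 1×#1 + 3×#2 + 3×#3: size 23, value 197
- 3×#2 + 3×#3: size 12, value 192
- 1×#1 + 3×#2 + 2×#3: size 21, value 168
Best: 197 pts.

197 pts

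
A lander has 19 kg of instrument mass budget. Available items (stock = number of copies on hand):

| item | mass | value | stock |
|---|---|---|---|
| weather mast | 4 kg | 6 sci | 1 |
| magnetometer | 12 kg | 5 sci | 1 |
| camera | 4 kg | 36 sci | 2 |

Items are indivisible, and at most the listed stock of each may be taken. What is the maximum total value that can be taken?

78 sci

Top feasible selections:
- 1×weather mast + 2×camera: mass 12, value 78
- 2×camera: mass 8, value 72
- 1×weather mast + 1×camera: mass 8, value 42
Best: 78 sci.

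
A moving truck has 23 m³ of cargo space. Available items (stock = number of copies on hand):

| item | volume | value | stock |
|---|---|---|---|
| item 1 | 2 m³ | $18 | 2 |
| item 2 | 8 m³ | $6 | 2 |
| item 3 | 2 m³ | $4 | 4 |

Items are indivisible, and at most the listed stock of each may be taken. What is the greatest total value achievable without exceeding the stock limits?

Top feasible selections:
- 2×item 1 + 1×item 2 + 4×item 3: volume 20, value 58
- 2×item 1 + 1×item 2 + 3×item 3: volume 18, value 54
Best: $58.

$58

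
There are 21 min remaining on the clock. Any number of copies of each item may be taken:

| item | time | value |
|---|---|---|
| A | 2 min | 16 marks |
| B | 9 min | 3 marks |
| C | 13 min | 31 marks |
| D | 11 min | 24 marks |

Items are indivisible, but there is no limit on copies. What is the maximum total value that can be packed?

160 marks

Best value-per-unit is A at 16/2, and filling with it alone uses time 10×2=20. No mix of the others beats 10×16 = 160.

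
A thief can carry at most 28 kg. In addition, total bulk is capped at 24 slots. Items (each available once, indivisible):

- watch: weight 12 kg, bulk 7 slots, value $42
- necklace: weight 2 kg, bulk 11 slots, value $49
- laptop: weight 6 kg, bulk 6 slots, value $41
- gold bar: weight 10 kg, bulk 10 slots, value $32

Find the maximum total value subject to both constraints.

$132

Feasible sets respecting both limits:
- watch+necklace+laptop: weight 20, bulk 24, value 132
- watch+laptop+gold bar: weight 28, bulk 23, value 115
- watch+necklace: weight 14, bulk 18, value 91
- necklace+laptop: weight 8, bulk 17, value 90
Best: $132.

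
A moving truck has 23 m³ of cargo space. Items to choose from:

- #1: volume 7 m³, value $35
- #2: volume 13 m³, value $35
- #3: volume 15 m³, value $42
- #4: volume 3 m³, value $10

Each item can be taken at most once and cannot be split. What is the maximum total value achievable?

$80

Check high-value combinations within 23 m³:
- #1+#2+#4: volume 7+13+3=23, value 35+35+10=80
- #1+#3: volume 7+15=22, value 35+42=77
- #1+#2: volume 7+13=20, value 35+35=70
Best: $80.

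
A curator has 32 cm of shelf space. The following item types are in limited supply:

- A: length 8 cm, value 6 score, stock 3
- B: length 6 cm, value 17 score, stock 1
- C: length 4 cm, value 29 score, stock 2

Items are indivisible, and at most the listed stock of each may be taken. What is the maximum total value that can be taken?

Best selections within length 32 and stock limits:
- 2×A + 1×B + 2×C: length 30, value 87
- 1×A + 1×B + 2×C: length 22, value 81
- 3×A + 2×C: length 32, value 76
- 1×B + 2×C: length 14, value 75
Best: 87 score.

87 score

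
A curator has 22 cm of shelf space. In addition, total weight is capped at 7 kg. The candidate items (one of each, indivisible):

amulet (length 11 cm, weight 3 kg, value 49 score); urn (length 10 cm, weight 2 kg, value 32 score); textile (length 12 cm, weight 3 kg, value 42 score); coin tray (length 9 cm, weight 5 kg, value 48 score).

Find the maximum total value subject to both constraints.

Feasible sets respecting both limits:
- amulet+urn: length 21, weight 5, value 81
- urn+coin tray: length 19, weight 7, value 80
- urn+textile: length 22, weight 5, value 74
- amulet: length 11, weight 3, value 49
Best: 81 score.

81 score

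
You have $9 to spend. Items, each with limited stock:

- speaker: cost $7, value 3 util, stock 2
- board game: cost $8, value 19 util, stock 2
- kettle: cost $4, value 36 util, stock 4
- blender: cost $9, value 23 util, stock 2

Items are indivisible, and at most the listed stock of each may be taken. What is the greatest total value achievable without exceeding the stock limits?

72 util

Top feasible selections:
- 2×kettle: cost 8, value 72
- 1×kettle: cost 4, value 36
Best: 72 util.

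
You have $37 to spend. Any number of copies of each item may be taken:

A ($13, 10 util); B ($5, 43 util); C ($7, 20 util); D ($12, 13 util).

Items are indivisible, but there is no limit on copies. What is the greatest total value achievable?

Best value-per-unit is B at 43/5, and filling with it alone uses cost 7×5=35. No mix of the others beats 7×43 = 301.

301 util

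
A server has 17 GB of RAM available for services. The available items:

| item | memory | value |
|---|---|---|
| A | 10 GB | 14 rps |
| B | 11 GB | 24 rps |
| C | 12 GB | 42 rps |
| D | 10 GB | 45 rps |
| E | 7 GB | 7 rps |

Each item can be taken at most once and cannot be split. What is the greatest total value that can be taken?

52 rps

Check high-value combinations within 17 GB:
- D+E: memory 10+7=17, value 45+7=52
- D: memory 10, value 45
- C: memory 12, value 42
Best: 52 rps.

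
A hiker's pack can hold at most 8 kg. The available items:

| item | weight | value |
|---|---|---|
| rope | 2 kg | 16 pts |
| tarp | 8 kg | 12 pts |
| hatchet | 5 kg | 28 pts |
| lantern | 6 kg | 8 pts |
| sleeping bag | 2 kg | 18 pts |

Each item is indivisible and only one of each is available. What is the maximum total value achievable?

46 pts

Check high-value combinations within 8 kg:
- hatchet+sleeping bag: weight 5+2=7, value 28+18=46
- rope+hatchet: weight 2+5=7, value 16+28=44
- rope+sleeping bag: weight 2+2=4, value 16+18=34
Best: 46 pts.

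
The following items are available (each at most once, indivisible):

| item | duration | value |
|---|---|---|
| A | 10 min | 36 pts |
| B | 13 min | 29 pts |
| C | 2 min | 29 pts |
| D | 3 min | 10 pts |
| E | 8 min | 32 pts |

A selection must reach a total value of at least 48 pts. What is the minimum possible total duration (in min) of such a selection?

Subsets with value ≥ 48, sorted by total duration:
- C+E: duration 10, value 61
- A+C: duration 12, value 65
Minimum duration: 10 min.

10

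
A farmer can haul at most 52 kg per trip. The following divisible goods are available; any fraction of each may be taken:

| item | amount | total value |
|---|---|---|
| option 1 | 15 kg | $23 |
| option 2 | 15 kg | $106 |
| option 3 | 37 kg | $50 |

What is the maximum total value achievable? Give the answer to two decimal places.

158.73

Take in order of value per unit:
- option 2 (106/15 per unit): all 15 → value 106, running total 106.00
- option 1 (23/15 per unit): all 15 → value 23, running total 129.00
- option 3 (50/37 per unit): 22 of 37 → value 22×50/37 = 29.7297, running total 158.73
Total 158.73.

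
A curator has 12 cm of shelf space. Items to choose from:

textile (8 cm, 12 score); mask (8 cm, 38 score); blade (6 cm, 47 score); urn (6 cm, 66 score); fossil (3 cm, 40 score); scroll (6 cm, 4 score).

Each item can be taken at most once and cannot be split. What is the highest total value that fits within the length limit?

113 score

Check high-value combinations within 12 cm:
- blade+urn: length 6+6=12, value 47+66=113
- urn+fossil: length 6+3=9, value 66+40=106
- blade+fossil: length 6+3=9, value 47+40=87
- mask+fossil: length 8+3=11, value 38+40=78
Best: 113 score.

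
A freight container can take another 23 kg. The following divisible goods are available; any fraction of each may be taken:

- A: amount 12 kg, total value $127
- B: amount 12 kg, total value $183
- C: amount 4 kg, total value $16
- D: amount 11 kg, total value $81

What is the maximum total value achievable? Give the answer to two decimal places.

Take in order of value per unit:
- B (183/12 per unit): all 12 → value 183, running total 183.00
- A (127/12 per unit): 11 of 12 → value 11×127/12 = 116.4167, running total 299.42
Total 299.42.

299.42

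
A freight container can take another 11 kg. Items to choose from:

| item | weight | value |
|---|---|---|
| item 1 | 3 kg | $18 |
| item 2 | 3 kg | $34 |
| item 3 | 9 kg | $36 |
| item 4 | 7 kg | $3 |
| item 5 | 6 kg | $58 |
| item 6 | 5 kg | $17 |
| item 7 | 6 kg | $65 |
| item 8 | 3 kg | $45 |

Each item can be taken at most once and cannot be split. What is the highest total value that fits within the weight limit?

Check high-value combinations within 11 kg:
- item 7+item 8: weight 6+3=9, value 65+45=110
- item 5+item 8: weight 6+3=9, value 58+45=103
- item 2+item 7: weight 3+6=9, value 34+65=99
Best: $110.

$110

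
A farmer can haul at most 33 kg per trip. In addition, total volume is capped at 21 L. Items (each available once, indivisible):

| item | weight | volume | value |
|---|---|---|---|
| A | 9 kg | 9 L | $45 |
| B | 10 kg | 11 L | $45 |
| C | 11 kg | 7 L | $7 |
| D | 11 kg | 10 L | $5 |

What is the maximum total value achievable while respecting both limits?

$90

Feasible sets respecting both limits:
- A+B: weight 19, volume 20, value 90
- A+C: weight 20, volume 16, value 52
- B+C: weight 21, volume 18, value 52
- A+D: weight 20, volume 19, value 50
Best: $90.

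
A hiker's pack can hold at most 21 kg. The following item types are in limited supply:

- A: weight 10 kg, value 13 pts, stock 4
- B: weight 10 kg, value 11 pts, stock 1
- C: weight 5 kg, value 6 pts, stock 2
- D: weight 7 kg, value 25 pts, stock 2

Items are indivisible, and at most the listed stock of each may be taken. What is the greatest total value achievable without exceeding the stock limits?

56 pts

Top feasible selections:
- 1×C + 2×D: weight 19, value 56
- 2×D: weight 14, value 50
- 1×A + 1×D: weight 17, value 38
Best: 56 pts.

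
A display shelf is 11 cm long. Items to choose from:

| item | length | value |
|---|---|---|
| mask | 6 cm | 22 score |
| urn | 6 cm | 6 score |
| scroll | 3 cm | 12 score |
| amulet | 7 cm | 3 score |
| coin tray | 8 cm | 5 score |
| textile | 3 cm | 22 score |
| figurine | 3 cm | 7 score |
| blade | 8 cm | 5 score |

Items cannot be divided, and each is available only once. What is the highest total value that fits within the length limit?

Check high-value combinations within 11 cm:
- mask+textile: length 6+3=9, value 22+22=44
- scroll+textile+figurine: length 3+3+3=9, value 12+22+7=41
- scroll+textile: length 3+3=6, value 12+22=34
- mask+scroll: length 6+3=9, value 22+12=34
- textile+figurine: length 3+3=6, value 22+7=29
Best: 44 score.

44 score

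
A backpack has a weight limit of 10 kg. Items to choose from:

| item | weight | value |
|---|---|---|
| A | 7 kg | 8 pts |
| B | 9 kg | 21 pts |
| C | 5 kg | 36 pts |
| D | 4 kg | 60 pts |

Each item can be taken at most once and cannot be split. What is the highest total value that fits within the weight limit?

Check high-value combinations within 10 kg:
- C+D: weight 5+4=9, value 36+60=96
- D: weight 4, value 60
- C: weight 5, value 36
Best: 96 pts.

96 pts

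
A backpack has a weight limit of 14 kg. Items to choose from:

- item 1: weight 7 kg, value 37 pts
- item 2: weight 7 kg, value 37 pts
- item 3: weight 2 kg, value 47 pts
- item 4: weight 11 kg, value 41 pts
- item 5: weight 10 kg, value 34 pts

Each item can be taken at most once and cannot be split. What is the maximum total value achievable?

Check high-value combinations within 14 kg:
- item 3+item 4: weight 2+11=13, value 47+41=88
- item 1+item 3: weight 7+2=9, value 37+47=84
- item 2+item 3: weight 7+2=9, value 37+47=84
- item 3+item 5: weight 2+10=12, value 47+34=81
Best: 88 pts.

88 pts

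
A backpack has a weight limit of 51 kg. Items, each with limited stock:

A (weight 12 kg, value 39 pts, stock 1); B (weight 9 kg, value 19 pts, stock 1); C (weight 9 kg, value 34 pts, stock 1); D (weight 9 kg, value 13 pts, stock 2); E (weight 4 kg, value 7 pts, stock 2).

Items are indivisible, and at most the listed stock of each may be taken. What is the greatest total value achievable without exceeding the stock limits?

Best selections within weight 51 and stock limits:
- 1×A + 1×B + 1×C + 1×D + 2×E: weight 47, value 119
- 1×A + 1×B + 1×C + 2×D: weight 48, value 118
- 1×A + 1×C + 2×D + 2×E: weight 47, value 113
Best: 119 pts.

119 pts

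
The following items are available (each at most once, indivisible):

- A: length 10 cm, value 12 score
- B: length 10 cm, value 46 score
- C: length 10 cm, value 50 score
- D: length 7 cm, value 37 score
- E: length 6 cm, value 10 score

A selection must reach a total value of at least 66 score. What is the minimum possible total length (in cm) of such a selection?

Subsets with value ≥ 66, sorted by total length:
- C+D: length 17, value 87
- B+D: length 17, value 83
- B+C: length 20, value 96
- C+D+E: length 23, value 97
Minimum length: 17 cm.

17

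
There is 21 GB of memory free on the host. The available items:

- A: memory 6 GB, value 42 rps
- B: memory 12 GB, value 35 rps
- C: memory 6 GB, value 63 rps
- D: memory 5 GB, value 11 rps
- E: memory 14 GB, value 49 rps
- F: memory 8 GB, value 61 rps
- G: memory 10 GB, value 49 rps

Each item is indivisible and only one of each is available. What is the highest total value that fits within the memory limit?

Check high-value combinations within 21 GB:
- A+C+F: memory 6+6+8=20, value 42+63+61=166
- C+D+F: memory 6+5+8=19, value 63+11+61=135
- C+F: memory 6+8=14, value 63+61=124
- C+D+G: memory 6+5+10=21, value 63+11+49=123
Best: 166 rps.

166 rps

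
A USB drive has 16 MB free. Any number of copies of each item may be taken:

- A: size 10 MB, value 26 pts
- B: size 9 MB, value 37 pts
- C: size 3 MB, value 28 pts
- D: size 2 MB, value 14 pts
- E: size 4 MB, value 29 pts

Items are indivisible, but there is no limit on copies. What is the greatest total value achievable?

Best value-per-unit is C at 28/3; filling with it alone gives 5×28 = 140.
Optimal mix: 4×C + 1×E → size 16, value 141.

141 pts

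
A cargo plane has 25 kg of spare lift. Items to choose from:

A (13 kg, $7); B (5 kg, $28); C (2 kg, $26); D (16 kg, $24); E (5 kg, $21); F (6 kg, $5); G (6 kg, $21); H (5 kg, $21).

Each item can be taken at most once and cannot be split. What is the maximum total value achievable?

$117

Check high-value combinations within 25 kg:
- B+C+E+G+H: weight 5+2+5+6+5=23, value 28+26+21+21+21=117
- B+C+E+F+H: weight 5+2+5+6+5=23, value 28+26+21+5+21=101
- B+C+E+F+G: weight 5+2+5+6+6=24, value 28+26+21+5+21=101
- B+C+F+G+H: weight 5+2+6+6+5=24, value 28+26+5+21+21=101
Best: $117.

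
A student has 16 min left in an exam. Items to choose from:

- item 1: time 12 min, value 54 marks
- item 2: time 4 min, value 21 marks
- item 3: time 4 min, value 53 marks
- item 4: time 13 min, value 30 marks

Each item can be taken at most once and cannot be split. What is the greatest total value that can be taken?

Check high-value combinations within 16 min:
- item 1+item 3: time 12+4=16, value 54+53=107
- item 1+item 2: time 12+4=16, value 54+21=75
- item 2+item 3: time 4+4=8, value 21+53=74
- item 1: time 12, value 54
Best: 107 marks.

107 marks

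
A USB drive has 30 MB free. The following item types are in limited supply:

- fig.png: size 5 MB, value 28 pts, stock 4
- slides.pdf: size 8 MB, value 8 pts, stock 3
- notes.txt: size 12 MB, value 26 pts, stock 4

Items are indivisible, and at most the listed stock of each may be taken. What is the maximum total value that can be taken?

Best selections within size 30 and stock limits:
- 4×fig.png + 1×slides.pdf: size 28, value 120
- 4×fig.png: size 20, value 112
- 3×fig.png + 1×notes.txt: size 27, value 110
Best: 120 pts.

120 pts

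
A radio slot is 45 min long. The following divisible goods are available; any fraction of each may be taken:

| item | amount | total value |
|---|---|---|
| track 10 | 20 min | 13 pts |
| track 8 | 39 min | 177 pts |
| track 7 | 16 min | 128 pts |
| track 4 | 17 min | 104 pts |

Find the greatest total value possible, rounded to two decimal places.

Take in order of value per unit:
- track 7 (128/16 per unit): all 16 → value 128, running total 128.00
- track 4 (104/17 per unit): all 17 → value 104, running total 232.00
- track 8 (177/39 per unit): 12 of 39 → value 12×177/39 = 54.4615, running total 286.46
Total 286.46.

286.46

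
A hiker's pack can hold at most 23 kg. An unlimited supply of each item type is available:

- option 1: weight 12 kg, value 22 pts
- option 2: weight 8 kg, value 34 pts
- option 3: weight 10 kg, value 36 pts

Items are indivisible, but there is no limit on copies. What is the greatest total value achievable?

72 pts

Best value-per-unit is option 2 at 34/8; filling with it alone gives 2×34 = 68.
Optimal mix: 2×option 3 → weight 20, value 72.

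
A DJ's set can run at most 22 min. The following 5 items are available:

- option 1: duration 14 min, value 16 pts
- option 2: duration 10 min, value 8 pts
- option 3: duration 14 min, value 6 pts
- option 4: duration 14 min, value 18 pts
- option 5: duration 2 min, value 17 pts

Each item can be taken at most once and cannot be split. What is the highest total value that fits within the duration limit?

Check high-value combinations within 22 min:
- option 4+option 5: duration 14+2=16, value 18+17=35
- option 1+option 5: duration 14+2=16, value 16+17=33
- option 2+option 5: duration 10+2=12, value 8+17=25
Best: 35 pts.

35 pts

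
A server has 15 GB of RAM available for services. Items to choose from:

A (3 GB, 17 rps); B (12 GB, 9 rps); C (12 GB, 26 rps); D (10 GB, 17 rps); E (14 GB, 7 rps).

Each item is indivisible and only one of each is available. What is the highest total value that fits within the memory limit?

This is a 0/1 knapsack; check combinations near the capacity.
- A+C: memory 3+12=15, value 17+26=43
- A+D: memory 3+10=13, value 17+17=34
- C: memory 12, value 26
- A+B: memory 3+12=15, value 17+9=26
Best: 43 rps.

43 rps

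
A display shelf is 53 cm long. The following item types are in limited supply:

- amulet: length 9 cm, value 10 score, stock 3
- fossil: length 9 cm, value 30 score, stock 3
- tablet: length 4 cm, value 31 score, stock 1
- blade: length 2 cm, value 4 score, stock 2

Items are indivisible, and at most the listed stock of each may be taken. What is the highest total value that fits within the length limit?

149 score

Top feasible selections:
- 2×amulet + 3×fossil + 1×tablet + 2×blade: length 53, value 149
- 2×amulet + 3×fossil + 1×tablet + 1×blade: length 51, value 145
Best: 149 score.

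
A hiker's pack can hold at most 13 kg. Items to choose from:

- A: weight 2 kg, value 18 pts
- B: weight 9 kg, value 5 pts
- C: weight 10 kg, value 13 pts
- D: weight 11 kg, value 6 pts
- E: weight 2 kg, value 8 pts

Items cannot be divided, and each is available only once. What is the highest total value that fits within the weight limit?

Check high-value combinations within 13 kg:
- A+C: weight 2+10=12, value 18+13=31
- A+B+E: weight 2+9+2=13, value 18+5+8=31
- A+E: weight 2+2=4, value 18+8=26
Best: 31 pts.

31 pts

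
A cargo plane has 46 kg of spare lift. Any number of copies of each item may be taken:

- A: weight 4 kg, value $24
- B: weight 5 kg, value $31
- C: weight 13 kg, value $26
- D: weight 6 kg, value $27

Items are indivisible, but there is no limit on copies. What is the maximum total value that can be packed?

$282

Best value-per-unit is B at 31/5; filling with it alone gives 9×31 = 279.
Optimal mix: 4×A + 6×B → weight 46, value 282.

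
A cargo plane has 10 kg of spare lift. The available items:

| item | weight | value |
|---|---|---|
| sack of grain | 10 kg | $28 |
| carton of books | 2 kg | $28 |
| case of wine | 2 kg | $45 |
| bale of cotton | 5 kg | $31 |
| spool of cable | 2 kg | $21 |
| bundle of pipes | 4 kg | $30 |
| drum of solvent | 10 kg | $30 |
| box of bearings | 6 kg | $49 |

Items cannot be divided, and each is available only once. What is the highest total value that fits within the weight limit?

$124

Check high-value combinations within 10 kg:
- carton of books+case of wine+spool of cable+bundle of pipes: weight 2+2+2+4=10, value 28+45+21+30=124
- carton of books+case of wine+box of bearings: weight 2+2+6=10, value 28+45+49=122
- case of wine+spool of cable+box of bearings: weight 2+2+6=10, value 45+21+49=115
- carton of books+case of wine+bale of cotton: weight 2+2+5=9, value 28+45+31=104
Best: $124.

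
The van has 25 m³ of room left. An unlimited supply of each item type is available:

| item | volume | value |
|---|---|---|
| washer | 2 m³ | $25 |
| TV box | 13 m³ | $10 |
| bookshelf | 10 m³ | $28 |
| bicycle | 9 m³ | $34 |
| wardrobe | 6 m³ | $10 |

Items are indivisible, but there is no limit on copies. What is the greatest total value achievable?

$300

Best value-per-unit is washer at 25/2, and filling with it alone uses volume 12×2=24. No mix of the others beats 12×25 = 300.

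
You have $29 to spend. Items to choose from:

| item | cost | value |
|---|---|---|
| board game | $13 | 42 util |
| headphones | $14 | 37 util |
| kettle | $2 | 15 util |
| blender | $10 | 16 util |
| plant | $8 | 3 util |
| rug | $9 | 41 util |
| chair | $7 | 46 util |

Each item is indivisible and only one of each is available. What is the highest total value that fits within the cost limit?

Check high-value combinations within $29:
- board game+rug+chair: cost 13+9+7=29, value 42+41+46=129
- kettle+blender+rug+chair: cost 2+10+9+7=28, value 15+16+41+46=118
- kettle+plant+rug+chair: cost 2+8+9+7=26, value 15+3+41+46=105
- board game+kettle+chair: cost 13+2+7=22, value 42+15+46=103
Best: 129 util.

129 util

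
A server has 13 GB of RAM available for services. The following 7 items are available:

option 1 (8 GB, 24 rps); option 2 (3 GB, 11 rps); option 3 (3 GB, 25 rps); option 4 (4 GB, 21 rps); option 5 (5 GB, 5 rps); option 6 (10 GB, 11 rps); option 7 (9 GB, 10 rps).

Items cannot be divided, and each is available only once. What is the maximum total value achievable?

57 rps

Check high-value combinations within 13 GB:
- option 2+option 3+option 4: memory 3+3+4=10, value 11+25+21=57
- option 3+option 4+option 5: memory 3+4+5=12, value 25+21+5=51
- option 1+option 3: memory 8+3=11, value 24+25=49
- option 3+option 4: memory 3+4=7, value 25+21=46
- option 1+option 4: memory 8+4=12, value 24+21=45
Best: 57 rps.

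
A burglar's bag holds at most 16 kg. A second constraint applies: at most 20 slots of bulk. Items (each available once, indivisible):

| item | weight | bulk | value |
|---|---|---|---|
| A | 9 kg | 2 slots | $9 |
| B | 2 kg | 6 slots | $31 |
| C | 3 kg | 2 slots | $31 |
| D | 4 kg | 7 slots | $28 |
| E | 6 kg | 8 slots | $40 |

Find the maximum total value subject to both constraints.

Feasible sets respecting both limits:
- B+C+E: weight 11, bulk 16, value 102
- C+D+E: weight 13, bulk 17, value 99
- B+C+D: weight 9, bulk 15, value 90
Best: $102.

$102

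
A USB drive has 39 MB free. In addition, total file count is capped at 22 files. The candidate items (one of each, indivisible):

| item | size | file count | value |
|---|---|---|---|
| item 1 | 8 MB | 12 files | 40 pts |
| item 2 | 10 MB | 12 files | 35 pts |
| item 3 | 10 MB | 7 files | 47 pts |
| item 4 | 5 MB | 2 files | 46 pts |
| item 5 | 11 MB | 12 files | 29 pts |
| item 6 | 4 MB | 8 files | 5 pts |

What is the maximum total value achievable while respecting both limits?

133 pts

Feasible sets respecting both limits:
- item 1+item 3+item 4: size 23, file count 21, value 133
- item 2+item 3+item 4: size 25, file count 21, value 128
- item 3+item 4+item 5: size 26, file count 21, value 122
Best: 133 pts.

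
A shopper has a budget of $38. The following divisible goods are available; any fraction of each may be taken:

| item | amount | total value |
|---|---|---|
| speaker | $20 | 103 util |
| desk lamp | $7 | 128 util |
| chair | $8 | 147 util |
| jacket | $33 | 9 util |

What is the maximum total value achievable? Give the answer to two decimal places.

378.82

Take in order of value per unit:
- chair (147/8 per unit): all 8 → value 147, running total 147.00
- desk lamp (128/7 per unit): all 7 → value 128, running total 275.00
- speaker (103/20 per unit): all 20 → value 103, running total 378.00
- jacket (9/33 per unit): 3 of 33 → value 3×9/33 = 0.8182, running total 378.82
Total 378.82.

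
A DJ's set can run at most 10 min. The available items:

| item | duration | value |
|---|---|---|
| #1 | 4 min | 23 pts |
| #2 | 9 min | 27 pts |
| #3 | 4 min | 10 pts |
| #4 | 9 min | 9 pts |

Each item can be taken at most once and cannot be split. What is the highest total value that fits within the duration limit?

33 pts

Check high-value combinations within 10 min:
- #1+#3: duration 4+4=8, value 23+10=33
- #2: duration 9, value 27
- #1: duration 4, value 23
- #3: duration 4, value 10
Best: 33 pts.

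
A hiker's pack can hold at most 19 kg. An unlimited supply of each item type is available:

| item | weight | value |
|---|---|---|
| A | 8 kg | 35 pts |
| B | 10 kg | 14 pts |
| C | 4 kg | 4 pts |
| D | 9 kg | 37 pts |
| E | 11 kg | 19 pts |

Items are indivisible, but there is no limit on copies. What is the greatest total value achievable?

74 pts

Best value-per-unit is A at 35/8; filling with it alone gives 2×35 = 70.
Optimal mix: 2×D → weight 18, value 74.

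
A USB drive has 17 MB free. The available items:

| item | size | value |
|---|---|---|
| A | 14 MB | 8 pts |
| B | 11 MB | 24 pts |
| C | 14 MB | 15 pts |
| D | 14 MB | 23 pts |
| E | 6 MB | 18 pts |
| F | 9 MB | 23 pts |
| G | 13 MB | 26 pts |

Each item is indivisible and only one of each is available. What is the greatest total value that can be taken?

Check high-value combinations within 17 MB:
- B+E: size 11+6=17, value 24+18=42
- E+F: size 6+9=15, value 18+23=41
- G: size 13, value 26
- B: size 11, value 24
- F: size 9, value 23
Best: 42 pts.

42 pts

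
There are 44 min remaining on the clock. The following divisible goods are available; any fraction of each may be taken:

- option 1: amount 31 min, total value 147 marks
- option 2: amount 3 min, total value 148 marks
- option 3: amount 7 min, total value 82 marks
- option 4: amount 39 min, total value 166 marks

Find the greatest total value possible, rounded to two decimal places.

389.77

Take in order of value per unit:
- option 2 (148/3 per unit): all 3 → value 148, running total 148.00
- option 3 (82/7 per unit): all 7 → value 82, running total 230.00
- option 1 (147/31 per unit): all 31 → value 147, running total 377.00
- option 4 (166/39 per unit): 3 of 39 → value 3×166/39 = 12.7692, running total 389.77
Total 389.77.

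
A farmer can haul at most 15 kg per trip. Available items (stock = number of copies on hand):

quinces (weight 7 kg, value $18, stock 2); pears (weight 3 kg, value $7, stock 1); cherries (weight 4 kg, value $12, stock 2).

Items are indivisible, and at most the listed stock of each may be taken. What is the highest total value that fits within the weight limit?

$42

Best selections within weight 15 and stock limits:
- 1×quinces + 2×cherries: weight 15, value 42
- 1×quinces + 1×pears + 1×cherries: weight 14, value 37
- 2×quinces: weight 14, value 36
Best: $42.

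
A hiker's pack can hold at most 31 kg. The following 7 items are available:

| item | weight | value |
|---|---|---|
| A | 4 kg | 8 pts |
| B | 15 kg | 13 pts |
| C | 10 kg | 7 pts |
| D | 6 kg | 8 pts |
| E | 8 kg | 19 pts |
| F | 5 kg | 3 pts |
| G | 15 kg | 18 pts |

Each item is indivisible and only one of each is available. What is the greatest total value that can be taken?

Check high-value combinations within 31 kg:
- A+E+G: weight 4+8+15=27, value 8+19+18=45
- D+E+G: weight 6+8+15=29, value 8+19+18=45
- A+C+D+E: weight 4+10+6+8=28, value 8+7+8+19=42
- A+B+E: weight 4+15+8=27, value 8+13+19=40
Best: 45 pts.

45 pts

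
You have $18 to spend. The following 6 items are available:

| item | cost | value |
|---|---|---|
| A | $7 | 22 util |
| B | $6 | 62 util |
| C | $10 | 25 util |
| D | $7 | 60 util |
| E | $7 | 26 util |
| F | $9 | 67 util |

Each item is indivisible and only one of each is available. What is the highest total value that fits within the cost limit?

Check high-value combinations within $18:
- B+F: cost 6+9=15, value 62+67=129
- D+F: cost 7+9=16, value 60+67=127
- B+D: cost 6+7=13, value 62+60=122
- E+F: cost 7+9=16, value 26+67=93
- A+F: cost 7+9=16, value 22+67=89
Best: 129 util.

129 util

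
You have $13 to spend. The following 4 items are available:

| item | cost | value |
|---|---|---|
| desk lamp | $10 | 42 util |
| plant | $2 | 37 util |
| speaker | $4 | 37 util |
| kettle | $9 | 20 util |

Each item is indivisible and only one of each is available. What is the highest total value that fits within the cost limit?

Check high-value combinations within $13:
- desk lamp+plant: cost 10+2=12, value 42+37=79
- plant+speaker: cost 2+4=6, value 37+37=74
- plant+kettle: cost 2+9=11, value 37+20=57
Best: 79 util.

79 util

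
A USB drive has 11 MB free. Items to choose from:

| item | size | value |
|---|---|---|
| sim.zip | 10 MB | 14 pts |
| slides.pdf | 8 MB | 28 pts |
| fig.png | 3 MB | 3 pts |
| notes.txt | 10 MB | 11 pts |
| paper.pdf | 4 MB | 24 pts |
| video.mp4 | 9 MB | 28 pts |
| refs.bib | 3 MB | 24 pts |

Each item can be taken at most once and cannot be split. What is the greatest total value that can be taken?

Check high-value combinations within 11 MB:
- slides.pdf+refs.bib: size 8+3=11, value 28+24=52
- fig.png+paper.pdf+refs.bib: size 3+4+3=10, value 3+24+24=51
- paper.pdf+refs.bib: size 4+3=7, value 24+24=48
- slides.pdf+fig.png: size 8+3=11, value 28+3=31
- slides.pdf: size 8, value 28
Best: 52 pts.

52 pts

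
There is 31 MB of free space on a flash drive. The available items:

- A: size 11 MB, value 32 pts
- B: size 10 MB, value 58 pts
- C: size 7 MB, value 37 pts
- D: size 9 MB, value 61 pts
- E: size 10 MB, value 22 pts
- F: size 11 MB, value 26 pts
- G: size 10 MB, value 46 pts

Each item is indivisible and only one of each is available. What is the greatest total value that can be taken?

This is a 0/1 knapsack; check combinations near the capacity.
- B+D+G: size 10+9+10=29, value 58+61+46=165
- B+C+D: size 10+7+9=26, value 58+37+61=156
- A+B+D: size 11+10+9=30, value 32+58+61=151
- B+D+F: size 10+9+11=30, value 58+61+26=145
Best: 165 pts.

165 pts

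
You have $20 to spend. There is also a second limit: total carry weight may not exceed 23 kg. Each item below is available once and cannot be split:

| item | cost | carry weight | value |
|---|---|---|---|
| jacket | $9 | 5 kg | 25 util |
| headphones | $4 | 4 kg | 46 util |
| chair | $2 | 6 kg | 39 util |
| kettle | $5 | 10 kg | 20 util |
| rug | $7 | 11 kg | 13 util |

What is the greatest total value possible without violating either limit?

Feasible sets respecting both limits:
- jacket+headphones+chair: cost 15, carry weight 15, value 110
- headphones+chair+kettle: cost 11, carry weight 20, value 105
- headphones+chair+rug: cost 13, carry weight 21, value 98
- jacket+headphones+kettle: cost 18, carry weight 19, value 91
Best: 110 util.

110 util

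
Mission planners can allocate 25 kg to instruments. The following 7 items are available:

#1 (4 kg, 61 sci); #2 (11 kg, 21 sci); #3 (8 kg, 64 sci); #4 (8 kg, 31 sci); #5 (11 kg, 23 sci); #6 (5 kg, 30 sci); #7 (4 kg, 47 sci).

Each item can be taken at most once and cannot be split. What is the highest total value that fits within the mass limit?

This is a 0/1 knapsack; check combinations near the capacity.
- #1+#3+#4+#7: mass 4+8+8+4=24, value 61+64+31+47=203
- #1+#3+#6+#7: mass 4+8+5+4=21, value 61+64+30+47=202
- #1+#3+#4+#6: mass 4+8+8+5=25, value 61+64+31+30=186
- #1+#3+#7: mass 4+8+4=16, value 61+64+47=172
- #3+#4+#6+#7: mass 8+8+5+4=25, value 64+31+30+47=172
Best: 203 sci.

203 sci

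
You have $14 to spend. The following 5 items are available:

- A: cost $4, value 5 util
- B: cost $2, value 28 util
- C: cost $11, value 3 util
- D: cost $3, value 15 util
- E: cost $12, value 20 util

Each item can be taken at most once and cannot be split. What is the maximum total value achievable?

48 util

Check high-value combinations within $14:
- A+B+D: cost 4+2+3=9, value 5+28+15=48
- B+E: cost 2+12=14, value 28+20=48
- B+D: cost 2+3=5, value 28+15=43
- A+B: cost 4+2=6, value 5+28=33
- B+C: cost 2+11=13, value 28+3=31
Best: 48 util.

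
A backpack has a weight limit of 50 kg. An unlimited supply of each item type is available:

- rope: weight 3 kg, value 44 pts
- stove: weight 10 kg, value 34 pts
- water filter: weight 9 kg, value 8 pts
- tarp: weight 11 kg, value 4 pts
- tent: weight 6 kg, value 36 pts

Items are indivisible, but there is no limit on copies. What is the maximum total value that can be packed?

704 pts

Best value-per-unit is rope at 44/3, and filling with it alone uses weight 16×3=48. No mix of the others beats 16×44 = 704.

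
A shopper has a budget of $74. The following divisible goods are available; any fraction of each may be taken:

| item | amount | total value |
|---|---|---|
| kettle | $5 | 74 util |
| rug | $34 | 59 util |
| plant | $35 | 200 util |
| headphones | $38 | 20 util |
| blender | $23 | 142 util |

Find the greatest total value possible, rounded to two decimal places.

Take in order of value per unit:
- kettle (74/5 per unit): all 5 → value 74, running total 74.00
- blender (142/23 per unit): all 23 → value 142, running total 216.00
- plant (200/35 per unit): all 35 → value 200, running total 416.00
- rug (59/34 per unit): 11 of 34 → value 11×59/34 = 19.0882, running total 435.09
Total 435.09.

435.09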